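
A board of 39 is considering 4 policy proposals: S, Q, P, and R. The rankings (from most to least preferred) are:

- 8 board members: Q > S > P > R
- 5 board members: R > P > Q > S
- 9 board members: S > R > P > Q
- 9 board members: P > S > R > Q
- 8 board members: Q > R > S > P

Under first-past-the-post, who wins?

Q

First-place votes: S 9, Q 16, P 9, R 5.
Q has the most first-place votes.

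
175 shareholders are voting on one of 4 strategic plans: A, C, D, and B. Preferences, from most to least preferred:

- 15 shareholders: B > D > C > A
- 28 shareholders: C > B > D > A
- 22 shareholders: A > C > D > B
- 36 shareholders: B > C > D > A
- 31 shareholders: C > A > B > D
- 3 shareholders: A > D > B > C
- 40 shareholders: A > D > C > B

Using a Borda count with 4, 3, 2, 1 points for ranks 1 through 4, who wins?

A: 15·1 + 28·1 + 22·4 + 36·1 + 31·3 + 3·4 + 40·4 = 432
C: 15·2 + 28·4 + 22·3 + 36·3 + 31·4 + 3·1 + 40·2 = 523
D: 15·3 + 28·2 + 22·2 + 36·2 + 31·1 + 3·3 + 40·3 = 377
B: 15·4 + 28·3 + 22·1 + 36·4 + 31·2 + 3·2 + 40·1 = 418
C has the highest Borda score (523).

C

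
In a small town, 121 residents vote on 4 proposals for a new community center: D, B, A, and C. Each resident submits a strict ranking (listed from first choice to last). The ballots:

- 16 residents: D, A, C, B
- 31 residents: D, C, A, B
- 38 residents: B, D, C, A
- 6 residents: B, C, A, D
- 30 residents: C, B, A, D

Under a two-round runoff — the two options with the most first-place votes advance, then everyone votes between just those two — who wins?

Round 1 first-place votes: D 47, B 44, A 0, C 30.
D and B advance.
Runoff: D is preferred to B by 47 voters; B by 74.
B wins the runoff.

B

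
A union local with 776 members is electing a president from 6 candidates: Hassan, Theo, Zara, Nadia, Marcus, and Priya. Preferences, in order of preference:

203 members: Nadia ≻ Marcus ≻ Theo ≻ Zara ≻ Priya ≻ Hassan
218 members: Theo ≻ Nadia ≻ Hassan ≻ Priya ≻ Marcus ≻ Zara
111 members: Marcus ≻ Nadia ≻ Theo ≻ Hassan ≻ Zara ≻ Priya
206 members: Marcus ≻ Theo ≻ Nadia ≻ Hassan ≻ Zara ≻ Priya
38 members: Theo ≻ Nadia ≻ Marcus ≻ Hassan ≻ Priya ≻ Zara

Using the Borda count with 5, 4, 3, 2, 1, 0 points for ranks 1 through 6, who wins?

Hassan: 203·0 + 218·3 + 111·2 + 206·2 + 38·2 = 1364
Theo: 203·3 + 218·5 + 111·3 + 206·4 + 38·5 = 3046
Zara: 203·2 + 218·0 + 111·1 + 206·1 + 38·0 = 723
Nadia: 203·5 + 218·4 + 111·4 + 206·3 + 38·4 = 3101
Marcus: 203·4 + 218·1 + 111·5 + 206·5 + 38·3 = 2729
Priya: 203·1 + 218·2 + 111·0 + 206·0 + 38·1 = 677
Nadia has the highest Borda score (3101).

Nadia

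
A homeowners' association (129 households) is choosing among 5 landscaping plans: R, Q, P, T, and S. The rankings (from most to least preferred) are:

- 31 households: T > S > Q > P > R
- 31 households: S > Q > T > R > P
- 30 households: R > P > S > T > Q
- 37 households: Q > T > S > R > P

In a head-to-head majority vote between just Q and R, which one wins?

Q

Voters preferring Q to R: 99; preferring R to Q: 30.
Q wins the head-to-head.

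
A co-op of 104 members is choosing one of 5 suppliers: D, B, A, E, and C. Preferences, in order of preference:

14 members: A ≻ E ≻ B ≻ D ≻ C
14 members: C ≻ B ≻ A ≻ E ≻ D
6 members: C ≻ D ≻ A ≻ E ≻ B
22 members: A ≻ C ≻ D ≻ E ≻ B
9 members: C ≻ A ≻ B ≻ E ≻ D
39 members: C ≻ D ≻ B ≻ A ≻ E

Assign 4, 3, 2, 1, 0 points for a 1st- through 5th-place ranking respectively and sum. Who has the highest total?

C

D: 14·1 + 14·0 + 6·3 + 22·2 + 9·0 + 39·3 = 193
B: 14·2 + 14·3 + 6·0 + 22·0 + 9·2 + 39·2 = 166
A: 14·4 + 14·2 + 6·2 + 22·4 + 9·3 + 39·1 = 250
E: 14·3 + 14·1 + 6·1 + 22·1 + 9·1 + 39·0 = 93
C: 14·0 + 14·4 + 6·4 + 22·3 + 9·4 + 39·4 = 338
C has the highest Borda score (338).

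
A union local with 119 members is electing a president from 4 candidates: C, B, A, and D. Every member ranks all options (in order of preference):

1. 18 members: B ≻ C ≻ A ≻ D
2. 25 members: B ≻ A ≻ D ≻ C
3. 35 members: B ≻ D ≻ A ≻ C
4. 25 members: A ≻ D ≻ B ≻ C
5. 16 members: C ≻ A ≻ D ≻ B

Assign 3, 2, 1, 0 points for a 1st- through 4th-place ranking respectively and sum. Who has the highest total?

B

C: 18·2 + 25·0 + 35·0 + 25·0 + 16·3 = 84
B: 18·3 + 25·3 + 35·3 + 25·1 + 16·0 = 259
A: 18·1 + 25·2 + 35·1 + 25·3 + 16·2 = 210
D: 18·0 + 25·1 + 35·2 + 25·2 + 16·1 = 161
B has the highest Borda score (259).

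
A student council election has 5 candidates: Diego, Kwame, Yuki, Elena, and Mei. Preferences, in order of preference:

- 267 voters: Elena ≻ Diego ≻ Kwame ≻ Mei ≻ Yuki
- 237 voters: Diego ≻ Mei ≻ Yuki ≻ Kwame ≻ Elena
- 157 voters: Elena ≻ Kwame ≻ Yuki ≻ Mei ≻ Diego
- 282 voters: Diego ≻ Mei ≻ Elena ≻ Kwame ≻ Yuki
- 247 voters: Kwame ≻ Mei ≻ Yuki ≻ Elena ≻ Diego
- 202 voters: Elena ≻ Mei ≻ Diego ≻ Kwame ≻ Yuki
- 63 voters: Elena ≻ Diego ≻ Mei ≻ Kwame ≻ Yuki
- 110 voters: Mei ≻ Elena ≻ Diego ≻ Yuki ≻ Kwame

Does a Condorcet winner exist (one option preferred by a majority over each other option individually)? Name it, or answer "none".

none

Checking pairwise contests:
Elena beats Diego 1046–519.
Diego beats Kwame 1161–404.
Diego beats Yuki 1161–404.
Mei beats Elena 876–689.
Diego beats Mei 849–716.
Every option loses at least one head-to-head, so there is no Condorcet winner.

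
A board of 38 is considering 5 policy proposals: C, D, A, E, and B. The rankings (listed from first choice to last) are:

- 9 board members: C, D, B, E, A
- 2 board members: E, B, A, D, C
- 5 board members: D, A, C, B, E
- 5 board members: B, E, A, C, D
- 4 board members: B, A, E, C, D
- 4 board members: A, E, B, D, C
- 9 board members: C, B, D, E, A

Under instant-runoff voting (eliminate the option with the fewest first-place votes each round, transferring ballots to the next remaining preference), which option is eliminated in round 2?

Round 1: C 18, D 5, A 4, E 2, B 9. Eliminate E.
Round 2: C 18, D 5, A 4, B 11. Eliminate A.

A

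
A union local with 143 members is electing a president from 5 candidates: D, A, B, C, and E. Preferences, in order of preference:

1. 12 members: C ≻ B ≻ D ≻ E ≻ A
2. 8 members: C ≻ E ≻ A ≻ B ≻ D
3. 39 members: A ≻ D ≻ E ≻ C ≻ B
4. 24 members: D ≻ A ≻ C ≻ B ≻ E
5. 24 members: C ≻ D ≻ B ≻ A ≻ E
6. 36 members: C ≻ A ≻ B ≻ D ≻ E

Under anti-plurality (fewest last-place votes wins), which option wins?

C

Last-place votes: D 8, A 12, B 39, C 0, E 84.
C is ranked last by the fewest voters, so C wins.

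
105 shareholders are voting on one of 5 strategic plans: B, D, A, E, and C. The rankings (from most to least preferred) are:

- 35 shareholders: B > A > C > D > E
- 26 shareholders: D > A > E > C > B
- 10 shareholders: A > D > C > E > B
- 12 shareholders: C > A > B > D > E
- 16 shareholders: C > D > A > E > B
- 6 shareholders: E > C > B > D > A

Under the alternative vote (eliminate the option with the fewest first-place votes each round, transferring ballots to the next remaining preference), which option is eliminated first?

E

Round 1: B 35, D 26, A 10, E 6, C 28. Eliminate E.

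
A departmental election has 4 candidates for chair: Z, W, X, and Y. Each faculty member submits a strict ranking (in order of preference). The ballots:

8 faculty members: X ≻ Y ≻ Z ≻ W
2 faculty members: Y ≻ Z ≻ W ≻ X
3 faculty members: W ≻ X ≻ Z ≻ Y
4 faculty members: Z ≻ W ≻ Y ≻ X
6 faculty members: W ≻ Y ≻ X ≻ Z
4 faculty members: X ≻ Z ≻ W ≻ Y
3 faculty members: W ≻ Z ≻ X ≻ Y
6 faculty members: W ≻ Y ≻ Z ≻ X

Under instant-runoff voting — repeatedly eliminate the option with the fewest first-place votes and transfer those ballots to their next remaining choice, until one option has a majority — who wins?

Round 1: Z 4, W 18, X 12, Y 2. Eliminate Y.
Round 2: Z 6, W 18, X 12. Eliminate Z.
Round 3: W 24, X 12. W has a majority.

W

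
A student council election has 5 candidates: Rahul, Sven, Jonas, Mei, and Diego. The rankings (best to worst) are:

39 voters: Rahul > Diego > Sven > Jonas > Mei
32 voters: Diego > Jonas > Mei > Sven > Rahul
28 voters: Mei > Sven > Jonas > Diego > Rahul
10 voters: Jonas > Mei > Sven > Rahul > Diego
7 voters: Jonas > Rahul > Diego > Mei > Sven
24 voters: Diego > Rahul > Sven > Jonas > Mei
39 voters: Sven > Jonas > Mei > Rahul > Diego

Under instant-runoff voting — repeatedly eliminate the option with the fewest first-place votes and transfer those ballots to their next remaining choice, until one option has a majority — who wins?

Round 1: Rahul 39, Sven 39, Jonas 17, Mei 28, Diego 56. Eliminate Jonas.
Round 2: Rahul 46, Sven 39, Mei 38, Diego 56. Eliminate Mei.
Round 3: Rahul 46, Sven 77, Diego 56. Eliminate Rahul.
Round 4: Sven 77, Diego 102. Diego has a majority.

Diego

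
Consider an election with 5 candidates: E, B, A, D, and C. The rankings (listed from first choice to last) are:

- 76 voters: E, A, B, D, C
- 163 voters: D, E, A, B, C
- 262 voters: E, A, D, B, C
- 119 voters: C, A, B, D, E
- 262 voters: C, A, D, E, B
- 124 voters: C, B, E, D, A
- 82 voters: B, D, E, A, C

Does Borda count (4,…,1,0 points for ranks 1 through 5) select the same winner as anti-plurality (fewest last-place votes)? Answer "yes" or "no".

no

Borda — scores: E 2515, B 1515, A 2565, D 2265, C 2020. Winner: A.
Anti-plurality — last-place votes: E 119, B 262, A 124, D 0, C 583. Winner: D.
The two methods disagree.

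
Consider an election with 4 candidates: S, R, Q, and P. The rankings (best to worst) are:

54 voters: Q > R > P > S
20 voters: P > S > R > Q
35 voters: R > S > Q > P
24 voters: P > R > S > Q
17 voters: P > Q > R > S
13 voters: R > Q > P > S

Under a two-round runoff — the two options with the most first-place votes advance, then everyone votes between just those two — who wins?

Q

Round 1 first-place votes: S 0, R 48, Q 54, P 61.
P and Q advance.
Runoff: P is preferred to Q by 61 voters; Q by 102.
Q wins the runoff.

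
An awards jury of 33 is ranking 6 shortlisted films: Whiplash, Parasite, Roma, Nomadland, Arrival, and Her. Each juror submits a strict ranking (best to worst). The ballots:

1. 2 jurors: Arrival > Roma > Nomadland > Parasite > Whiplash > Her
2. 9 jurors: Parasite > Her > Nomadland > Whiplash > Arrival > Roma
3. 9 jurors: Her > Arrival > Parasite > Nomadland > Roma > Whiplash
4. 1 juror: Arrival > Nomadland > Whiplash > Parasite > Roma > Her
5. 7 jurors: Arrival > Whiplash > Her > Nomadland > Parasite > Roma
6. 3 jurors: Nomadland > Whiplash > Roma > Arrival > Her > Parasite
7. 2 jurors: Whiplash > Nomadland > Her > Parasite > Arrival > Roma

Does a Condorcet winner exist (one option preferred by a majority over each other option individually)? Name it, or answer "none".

Her

Her vs Whiplash: 18–15 for Her.
Her vs Parasite: 21–12 for Her.
Her vs Roma: 27–6 for Her.
Her vs Nomadland: 25–8 for Her.
Her vs Arrival: 20–13 for Her.
Her beats every other option head-to-head.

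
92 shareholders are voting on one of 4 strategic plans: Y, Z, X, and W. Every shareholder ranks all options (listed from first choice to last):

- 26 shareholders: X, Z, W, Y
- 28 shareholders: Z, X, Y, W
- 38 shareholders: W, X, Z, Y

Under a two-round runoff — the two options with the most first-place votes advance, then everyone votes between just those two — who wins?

Round 1 first-place votes: Y 0, Z 28, X 26, W 38.
W and Z advance.
Runoff: W is preferred to Z by 38 voters; Z by 54.
Z wins the runoff.

Z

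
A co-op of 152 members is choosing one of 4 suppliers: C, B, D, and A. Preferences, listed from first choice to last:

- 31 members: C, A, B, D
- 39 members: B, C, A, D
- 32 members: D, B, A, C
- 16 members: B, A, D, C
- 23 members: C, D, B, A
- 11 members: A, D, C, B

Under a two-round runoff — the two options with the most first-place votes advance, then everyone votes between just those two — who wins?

B

Round 1 first-place votes: C 54, B 55, D 32, A 11.
B and C advance.
Runoff: B is preferred to C by 87 voters; C by 65.
B wins the runoff.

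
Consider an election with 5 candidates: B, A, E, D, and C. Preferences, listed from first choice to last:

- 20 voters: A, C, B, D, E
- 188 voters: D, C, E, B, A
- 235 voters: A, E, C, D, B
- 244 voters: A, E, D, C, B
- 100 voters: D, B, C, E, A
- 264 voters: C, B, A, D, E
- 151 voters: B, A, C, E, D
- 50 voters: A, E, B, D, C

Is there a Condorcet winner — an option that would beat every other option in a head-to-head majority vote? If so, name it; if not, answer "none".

Checking pairwise contests:
E beats B 717–535.
B beats A 703–549.
A beats E 964–288.
A beats D 964–288.
A beats C 700–552.
Every option loses at least one head-to-head, so there is no Condorcet winner.

none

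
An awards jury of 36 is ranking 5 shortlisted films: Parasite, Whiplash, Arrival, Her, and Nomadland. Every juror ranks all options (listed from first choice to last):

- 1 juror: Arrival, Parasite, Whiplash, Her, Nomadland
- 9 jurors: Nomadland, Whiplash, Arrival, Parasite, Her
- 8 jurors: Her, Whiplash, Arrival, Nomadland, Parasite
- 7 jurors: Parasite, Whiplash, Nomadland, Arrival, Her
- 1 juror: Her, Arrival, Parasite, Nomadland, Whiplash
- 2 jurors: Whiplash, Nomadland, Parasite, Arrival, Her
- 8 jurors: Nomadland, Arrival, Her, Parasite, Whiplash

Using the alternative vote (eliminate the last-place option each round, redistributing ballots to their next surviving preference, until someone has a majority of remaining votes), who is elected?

Nomadland

Round 1: Parasite 7, Whiplash 2, Arrival 1, Her 9, Nomadland 17. Eliminate Arrival.
Round 2: Parasite 8, Whiplash 2, Her 9, Nomadland 17. Eliminate Whiplash.
Round 3: Parasite 8, Her 9, Nomadland 19. Nomadland has a majority.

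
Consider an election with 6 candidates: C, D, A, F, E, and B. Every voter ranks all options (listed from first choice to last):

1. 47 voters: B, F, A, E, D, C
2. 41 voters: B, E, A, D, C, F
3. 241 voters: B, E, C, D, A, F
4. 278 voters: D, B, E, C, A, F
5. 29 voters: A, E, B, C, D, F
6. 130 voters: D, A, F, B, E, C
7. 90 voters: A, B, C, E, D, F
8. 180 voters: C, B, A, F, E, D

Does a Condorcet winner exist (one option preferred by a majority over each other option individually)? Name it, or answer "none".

B vs C: 856–180 for B.
B vs D: 628–408 for B.
B vs A: 787–249 for B.
B vs F: 906–130 for B.
B vs E: 1007–29 for B.
B beats every other option head-to-head.

B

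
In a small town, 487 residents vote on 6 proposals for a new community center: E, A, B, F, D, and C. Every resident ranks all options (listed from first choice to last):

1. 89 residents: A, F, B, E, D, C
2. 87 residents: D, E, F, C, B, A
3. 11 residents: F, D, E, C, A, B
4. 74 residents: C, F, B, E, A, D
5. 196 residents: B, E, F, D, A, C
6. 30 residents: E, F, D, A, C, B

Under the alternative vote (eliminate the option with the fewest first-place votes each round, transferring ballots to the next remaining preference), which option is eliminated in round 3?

C

Round 1: E 30, A 89, B 196, F 11, D 87, C 74. Eliminate F.
Round 2: E 30, A 89, B 196, D 98, C 74. Eliminate E.
Round 3: A 89, B 196, D 128, C 74. Eliminate C.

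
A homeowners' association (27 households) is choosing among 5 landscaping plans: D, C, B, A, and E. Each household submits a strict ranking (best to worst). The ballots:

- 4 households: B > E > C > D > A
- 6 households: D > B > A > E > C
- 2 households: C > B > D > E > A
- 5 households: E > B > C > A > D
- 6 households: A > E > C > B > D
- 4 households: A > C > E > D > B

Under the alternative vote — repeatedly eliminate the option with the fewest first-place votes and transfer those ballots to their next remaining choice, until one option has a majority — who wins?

Round 1: D 6, C 2, B 4, A 10, E 5. Eliminate C.
Round 2: D 6, B 6, A 10, E 5. Eliminate E.
Round 3: D 6, B 11, A 10. Eliminate D.
Round 4: B 17, A 10. B has a majority.

B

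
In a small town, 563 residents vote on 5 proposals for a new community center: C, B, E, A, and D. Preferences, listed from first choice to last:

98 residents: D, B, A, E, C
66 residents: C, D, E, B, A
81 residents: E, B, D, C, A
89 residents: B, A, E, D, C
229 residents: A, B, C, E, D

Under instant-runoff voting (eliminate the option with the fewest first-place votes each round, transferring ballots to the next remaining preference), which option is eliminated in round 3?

Round 1: C 66, B 89, E 81, A 229, D 98. Eliminate C.
Round 2: B 89, E 81, A 229, D 164. Eliminate E.
Round 3: B 170, A 229, D 164. Eliminate D.

D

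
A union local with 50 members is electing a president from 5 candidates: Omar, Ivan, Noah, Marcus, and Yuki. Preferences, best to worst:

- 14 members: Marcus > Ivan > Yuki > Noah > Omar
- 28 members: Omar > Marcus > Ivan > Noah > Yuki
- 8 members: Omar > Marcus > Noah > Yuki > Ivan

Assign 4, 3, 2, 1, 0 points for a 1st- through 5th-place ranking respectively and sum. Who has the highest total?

Omar: 14·0 + 28·4 + 8·4 = 144
Ivan: 14·3 + 28·2 + 8·0 = 98
Noah: 14·1 + 28·1 + 8·2 = 58
Marcus: 14·4 + 28·3 + 8·3 = 164
Yuki: 14·2 + 28·0 + 8·1 = 36
Marcus has the highest Borda score (164).

Marcus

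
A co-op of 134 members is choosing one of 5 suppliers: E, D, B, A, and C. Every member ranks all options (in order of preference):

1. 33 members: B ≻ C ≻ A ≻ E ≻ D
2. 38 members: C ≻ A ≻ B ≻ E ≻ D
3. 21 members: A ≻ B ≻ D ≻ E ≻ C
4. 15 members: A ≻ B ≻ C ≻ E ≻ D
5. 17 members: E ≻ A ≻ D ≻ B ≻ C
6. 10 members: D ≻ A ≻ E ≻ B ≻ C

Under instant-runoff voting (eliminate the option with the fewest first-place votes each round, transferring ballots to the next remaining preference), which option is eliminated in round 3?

Round 1: E 17, D 10, B 33, A 36, C 38. Eliminate D.
Round 2: E 17, B 33, A 46, C 38. Eliminate E.
Round 3: B 33, A 63, C 38. Eliminate B.

B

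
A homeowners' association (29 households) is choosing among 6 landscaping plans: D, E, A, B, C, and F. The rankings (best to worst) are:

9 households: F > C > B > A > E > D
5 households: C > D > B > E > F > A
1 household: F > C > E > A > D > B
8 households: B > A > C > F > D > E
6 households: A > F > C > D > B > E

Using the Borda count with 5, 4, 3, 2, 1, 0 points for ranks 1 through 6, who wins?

C

D: 9·0 + 5·4 + 1·1 + 8·1 + 6·2 = 41
E: 9·1 + 5·2 + 1·3 + 8·0 + 6·0 = 22
A: 9·2 + 5·0 + 1·2 + 8·4 + 6·5 = 82
B: 9·3 + 5·3 + 1·0 + 8·5 + 6·1 = 88
C: 9·4 + 5·5 + 1·4 + 8·3 + 6·3 = 107
F: 9·5 + 5·1 + 1·5 + 8·2 + 6·4 = 95
C has the highest Borda score (107).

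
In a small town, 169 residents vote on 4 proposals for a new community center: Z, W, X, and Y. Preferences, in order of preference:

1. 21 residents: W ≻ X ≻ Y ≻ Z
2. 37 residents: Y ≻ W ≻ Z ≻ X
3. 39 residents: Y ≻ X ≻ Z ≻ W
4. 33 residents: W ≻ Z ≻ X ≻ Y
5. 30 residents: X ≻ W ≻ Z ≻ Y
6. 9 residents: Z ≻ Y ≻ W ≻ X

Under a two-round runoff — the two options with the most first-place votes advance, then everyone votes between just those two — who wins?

Y

Round 1 first-place votes: Z 9, W 54, X 30, Y 76.
Y and W advance.
Runoff: Y is preferred to W by 85 voters; W by 84.
Y wins the runoff.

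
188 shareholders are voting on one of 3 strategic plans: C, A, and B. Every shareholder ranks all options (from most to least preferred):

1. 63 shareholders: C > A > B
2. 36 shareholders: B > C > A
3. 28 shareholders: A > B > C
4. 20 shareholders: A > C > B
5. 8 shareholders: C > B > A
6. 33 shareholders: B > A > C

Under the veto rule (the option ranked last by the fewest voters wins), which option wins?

Last-place votes: C 61, A 44, B 83.
A is ranked last by the fewest voters, so A wins.

A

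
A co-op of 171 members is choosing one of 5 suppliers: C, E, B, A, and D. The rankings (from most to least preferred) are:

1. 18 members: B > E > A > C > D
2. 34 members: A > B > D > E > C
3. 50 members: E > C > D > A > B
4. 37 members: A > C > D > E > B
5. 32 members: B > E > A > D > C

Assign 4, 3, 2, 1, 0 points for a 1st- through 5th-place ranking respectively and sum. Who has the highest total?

C: 18·1 + 34·0 + 50·3 + 37·3 + 32·0 = 279
E: 18·3 + 34·1 + 50·4 + 37·1 + 32·3 = 421
B: 18·4 + 34·3 + 50·0 + 37·0 + 32·4 = 302
A: 18·2 + 34·4 + 50·1 + 37·4 + 32·2 = 434
D: 18·0 + 34·2 + 50·2 + 37·2 + 32·1 = 274
A has the highest Borda score (434).

A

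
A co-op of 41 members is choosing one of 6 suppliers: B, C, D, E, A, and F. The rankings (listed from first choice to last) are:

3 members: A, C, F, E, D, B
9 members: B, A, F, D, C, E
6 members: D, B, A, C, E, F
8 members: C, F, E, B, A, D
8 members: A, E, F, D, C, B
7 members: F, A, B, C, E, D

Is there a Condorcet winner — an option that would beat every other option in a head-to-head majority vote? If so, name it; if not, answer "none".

Checking pairwise contests:
F beats B 26–15.
B beats C 22–19.
B beats D 24–17.
B beats E 22–19.
B beats A 23–18.
A beats F 26–15.
Every option loses at least one head-to-head, so there is no Condorcet winner.

none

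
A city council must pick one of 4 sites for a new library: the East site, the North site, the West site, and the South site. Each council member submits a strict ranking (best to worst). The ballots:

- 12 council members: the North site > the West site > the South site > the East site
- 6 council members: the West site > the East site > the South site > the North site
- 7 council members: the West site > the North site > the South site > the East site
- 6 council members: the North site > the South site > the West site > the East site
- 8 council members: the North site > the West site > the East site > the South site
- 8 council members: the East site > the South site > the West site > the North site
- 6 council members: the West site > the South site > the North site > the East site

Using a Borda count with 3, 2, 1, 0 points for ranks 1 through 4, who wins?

the East site: 12·0 + 6·2 + 7·0 + 6·0 + 8·1 + 8·3 + 6·0 = 44
the North site: 12·3 + 6·0 + 7·2 + 6·3 + 8·3 + 8·0 + 6·1 = 98
the West site: 12·2 + 6·3 + 7·3 + 6·1 + 8·2 + 8·1 + 6·3 = 111
the South site: 12·1 + 6·1 + 7·1 + 6·2 + 8·0 + 8·2 + 6·2 = 65
the West site has the highest Borda score (111).

the West site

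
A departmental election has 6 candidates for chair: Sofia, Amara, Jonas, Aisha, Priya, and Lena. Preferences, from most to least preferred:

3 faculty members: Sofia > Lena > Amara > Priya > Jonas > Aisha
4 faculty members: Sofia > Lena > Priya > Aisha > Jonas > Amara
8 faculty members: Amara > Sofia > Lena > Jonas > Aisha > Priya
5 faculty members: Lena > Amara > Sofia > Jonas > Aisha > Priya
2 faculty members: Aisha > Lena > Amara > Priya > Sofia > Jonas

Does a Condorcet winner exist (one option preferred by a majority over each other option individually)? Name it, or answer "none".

none

Checking pairwise contests:
Amara beats Sofia 15–7.
Lena beats Amara 14–8.
Sofia beats Jonas 22–0.
Sofia beats Aisha 20–2.
Sofia beats Priya 20–2.
Sofia beats Lena 15–7.
Every option loses at least one head-to-head, so there is no Condorcet winner.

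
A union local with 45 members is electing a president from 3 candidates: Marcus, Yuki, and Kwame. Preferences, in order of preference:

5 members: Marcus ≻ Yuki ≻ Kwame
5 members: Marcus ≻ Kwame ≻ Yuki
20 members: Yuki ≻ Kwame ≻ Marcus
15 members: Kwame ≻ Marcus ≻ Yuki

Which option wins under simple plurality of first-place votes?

Yuki

First-place votes: Marcus 10, Yuki 20, Kwame 15.
Yuki has the most first-place votes.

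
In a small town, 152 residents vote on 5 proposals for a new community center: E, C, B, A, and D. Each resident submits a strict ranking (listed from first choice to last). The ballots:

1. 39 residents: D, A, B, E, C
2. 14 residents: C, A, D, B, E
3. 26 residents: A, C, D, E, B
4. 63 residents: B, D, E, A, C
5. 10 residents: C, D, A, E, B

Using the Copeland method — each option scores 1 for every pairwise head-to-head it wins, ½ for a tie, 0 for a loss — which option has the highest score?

D

E: beats C; loses to B, A, and D → score 1.
C: loses to E, B, A, and D → score 0.
B: beats E and C; loses to A and D → score 2.
A: beats E, C, and B; loses to D → score 3.
D: beats E, C, B, and A → score 4.
D has the best pairwise record.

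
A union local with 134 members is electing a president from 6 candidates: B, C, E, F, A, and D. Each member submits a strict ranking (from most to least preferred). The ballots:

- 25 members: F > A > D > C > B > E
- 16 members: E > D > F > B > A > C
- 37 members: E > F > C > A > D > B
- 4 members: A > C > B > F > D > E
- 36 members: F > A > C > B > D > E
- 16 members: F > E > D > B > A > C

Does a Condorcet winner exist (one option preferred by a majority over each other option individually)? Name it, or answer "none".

F

F vs B: 130–4 for F.
F vs C: 130–4 for F.
F vs E: 81–53 for F.
F vs A: 130–4 for F.
F vs D: 118–16 for F.
F beats every other option head-to-head.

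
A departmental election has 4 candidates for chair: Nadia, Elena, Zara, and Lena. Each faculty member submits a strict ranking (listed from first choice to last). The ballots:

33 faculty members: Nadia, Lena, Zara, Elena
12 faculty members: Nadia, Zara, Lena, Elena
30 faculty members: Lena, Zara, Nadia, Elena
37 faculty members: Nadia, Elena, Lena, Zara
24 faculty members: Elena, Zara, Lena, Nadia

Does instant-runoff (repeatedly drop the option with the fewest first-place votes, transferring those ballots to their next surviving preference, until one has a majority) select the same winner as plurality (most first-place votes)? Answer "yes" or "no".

yes

Instant-runoff — R1 Nadia 82, Elena 24, Zara 0, Lena 30 (Nadia winner). Winner: Nadia.
Plurality — first-place votes: Nadia 82, Elena 24, Zara 0, Lena 30. Winner: Nadia.
The two methods agree.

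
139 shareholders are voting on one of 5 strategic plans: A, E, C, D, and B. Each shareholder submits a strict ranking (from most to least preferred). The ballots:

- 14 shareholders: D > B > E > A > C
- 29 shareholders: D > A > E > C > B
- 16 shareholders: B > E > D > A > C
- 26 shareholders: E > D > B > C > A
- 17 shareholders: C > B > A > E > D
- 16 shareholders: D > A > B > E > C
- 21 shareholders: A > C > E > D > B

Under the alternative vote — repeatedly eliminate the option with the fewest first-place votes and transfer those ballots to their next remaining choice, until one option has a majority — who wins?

Round 1: A 21, E 26, C 17, D 59, B 16. Eliminate B.
Round 2: A 21, E 42, C 17, D 59. Eliminate C.
Round 3: A 38, E 42, D 59. Eliminate A.
Round 4: E 80, D 59. E has a majority.

E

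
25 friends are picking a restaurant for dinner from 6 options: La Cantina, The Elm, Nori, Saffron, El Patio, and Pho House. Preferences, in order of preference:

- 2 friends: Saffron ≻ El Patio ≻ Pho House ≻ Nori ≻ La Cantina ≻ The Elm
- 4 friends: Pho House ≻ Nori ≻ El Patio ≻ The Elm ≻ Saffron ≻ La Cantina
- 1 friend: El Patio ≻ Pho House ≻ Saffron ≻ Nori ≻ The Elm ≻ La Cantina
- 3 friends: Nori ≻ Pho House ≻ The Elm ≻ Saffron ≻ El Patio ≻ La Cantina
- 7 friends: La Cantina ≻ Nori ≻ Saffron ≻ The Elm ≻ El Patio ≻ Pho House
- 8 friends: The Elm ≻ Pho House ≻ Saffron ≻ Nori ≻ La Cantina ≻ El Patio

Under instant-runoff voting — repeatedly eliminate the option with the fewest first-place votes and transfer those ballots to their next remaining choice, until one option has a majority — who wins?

Round 1: La Cantina 7, The Elm 8, Nori 3, Saffron 2, El Patio 1, Pho House 4. Eliminate El Patio.
Round 2: La Cantina 7, The Elm 8, Nori 3, Saffron 2, Pho House 5. Eliminate Saffron.
Round 3: La Cantina 7, The Elm 8, Nori 3, Pho House 7. Eliminate Nori.
Round 4: La Cantina 7, The Elm 8, Pho House 10. Eliminate La Cantina.
Round 5: The Elm 15, Pho House 10. The Elm has a majority.

The Elm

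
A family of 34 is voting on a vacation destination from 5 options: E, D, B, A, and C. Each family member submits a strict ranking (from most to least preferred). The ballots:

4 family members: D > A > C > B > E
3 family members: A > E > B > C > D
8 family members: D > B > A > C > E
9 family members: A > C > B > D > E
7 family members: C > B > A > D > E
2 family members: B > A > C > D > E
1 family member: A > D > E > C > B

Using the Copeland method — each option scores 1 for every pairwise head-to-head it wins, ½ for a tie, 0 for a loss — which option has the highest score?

E: loses to D, B, A, and C → score 0.
D: beats E; loses to B, A, and C → score 1.
B: beats E and D; ties A; loses to C → score 2.5.
A: beats E, D, and C; ties B → score 3.5.
C: beats E, D, and B; loses to A → score 3.
A has the best pairwise record.

A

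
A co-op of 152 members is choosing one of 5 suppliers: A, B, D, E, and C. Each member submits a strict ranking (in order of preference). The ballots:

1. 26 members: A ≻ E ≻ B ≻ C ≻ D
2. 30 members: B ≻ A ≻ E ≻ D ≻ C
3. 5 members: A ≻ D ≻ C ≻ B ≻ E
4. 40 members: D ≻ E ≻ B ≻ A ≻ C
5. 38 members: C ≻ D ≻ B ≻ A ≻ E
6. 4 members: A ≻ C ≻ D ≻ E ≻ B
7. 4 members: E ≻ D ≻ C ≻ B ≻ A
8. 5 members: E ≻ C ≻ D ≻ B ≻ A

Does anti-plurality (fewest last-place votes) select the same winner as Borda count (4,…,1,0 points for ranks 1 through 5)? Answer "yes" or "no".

no

Anti-plurality — last-place votes: A 9, B 4, D 26, E 43, C 70. Winner: B.
Borda — scores: A 308, B 342, D 349, E 298, C 223. Winner: D.
The two methods disagree.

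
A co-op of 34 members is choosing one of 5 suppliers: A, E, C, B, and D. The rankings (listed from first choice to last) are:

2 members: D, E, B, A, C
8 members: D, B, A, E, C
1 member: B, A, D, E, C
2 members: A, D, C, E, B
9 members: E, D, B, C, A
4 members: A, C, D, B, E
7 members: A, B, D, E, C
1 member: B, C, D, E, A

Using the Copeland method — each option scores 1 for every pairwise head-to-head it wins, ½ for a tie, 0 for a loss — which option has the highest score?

A: beats E and C; loses to B and D → score 2.
E: beats C; loses to A, B, and D → score 1.
C: loses to A, E, B, and D → score 0.
B: beats A, E, and C; loses to D → score 3.
D: beats A, E, C, and B → score 4.
D has the best pairwise record.

D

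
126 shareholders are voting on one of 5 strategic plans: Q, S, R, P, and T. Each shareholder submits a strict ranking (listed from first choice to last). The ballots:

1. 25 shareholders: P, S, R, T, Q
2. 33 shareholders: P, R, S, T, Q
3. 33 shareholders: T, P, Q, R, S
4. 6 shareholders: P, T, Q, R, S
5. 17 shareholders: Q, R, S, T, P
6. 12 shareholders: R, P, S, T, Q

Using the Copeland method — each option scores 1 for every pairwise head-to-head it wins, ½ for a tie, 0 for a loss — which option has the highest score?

Q: loses to S, R, P, and T → score 0.
S: beats Q and T; loses to R and P → score 2.
R: beats Q, S, and T; loses to P → score 3.
P: beats Q, S, R, and T → score 4.
T: beats Q; loses to S, R, and P → score 1.
P has the best pairwise record.

P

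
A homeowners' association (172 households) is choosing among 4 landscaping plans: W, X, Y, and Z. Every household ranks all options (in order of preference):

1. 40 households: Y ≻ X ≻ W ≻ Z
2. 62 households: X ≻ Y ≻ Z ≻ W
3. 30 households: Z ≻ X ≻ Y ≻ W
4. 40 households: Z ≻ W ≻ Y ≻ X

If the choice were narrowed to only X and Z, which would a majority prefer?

Voters preferring X to Z: 102; preferring Z to X: 70.
X wins the head-to-head.

X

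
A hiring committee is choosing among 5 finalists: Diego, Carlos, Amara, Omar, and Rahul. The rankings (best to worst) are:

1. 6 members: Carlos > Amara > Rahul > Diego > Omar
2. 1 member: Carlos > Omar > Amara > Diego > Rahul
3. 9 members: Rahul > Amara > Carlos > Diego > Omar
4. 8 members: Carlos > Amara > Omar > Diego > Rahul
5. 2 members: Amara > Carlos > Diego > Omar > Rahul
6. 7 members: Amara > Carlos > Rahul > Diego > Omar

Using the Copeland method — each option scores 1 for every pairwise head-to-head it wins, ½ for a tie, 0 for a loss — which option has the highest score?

Diego: beats Omar; loses to Carlos, Amara, and Rahul → score 1.
Carlos: beats Diego, Omar, and Rahul; loses to Amara → score 3.
Amara: beats Diego, Carlos, Omar, and Rahul → score 4.
Omar: loses to Diego, Carlos, Amara, and Rahul → score 0.
Rahul: beats Diego and Omar; loses to Carlos and Amara → score 2.
Amara has the best pairwise record.

Amara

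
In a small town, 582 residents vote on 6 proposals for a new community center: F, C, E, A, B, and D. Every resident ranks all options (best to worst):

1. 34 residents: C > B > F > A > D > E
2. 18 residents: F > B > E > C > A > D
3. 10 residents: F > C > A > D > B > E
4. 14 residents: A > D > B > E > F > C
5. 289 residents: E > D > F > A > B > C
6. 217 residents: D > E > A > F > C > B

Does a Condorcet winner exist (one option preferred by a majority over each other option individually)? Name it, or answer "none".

E

E vs F: 520–62 for E.
E vs C: 538–44 for E.
E vs A: 524–58 for E.
E vs B: 506–76 for E.
E vs D: 307–275 for E.
E beats every other option head-to-head.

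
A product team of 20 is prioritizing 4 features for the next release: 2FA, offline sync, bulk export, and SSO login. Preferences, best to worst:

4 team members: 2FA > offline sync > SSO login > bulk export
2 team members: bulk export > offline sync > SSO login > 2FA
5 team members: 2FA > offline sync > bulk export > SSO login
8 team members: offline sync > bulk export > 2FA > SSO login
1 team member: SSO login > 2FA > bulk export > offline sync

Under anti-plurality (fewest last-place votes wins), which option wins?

offline sync

Last-place votes: 2FA 2, offline sync 1, bulk export 4, SSO login 13.
offline sync is ranked last by the fewest voters, so offline sync wins.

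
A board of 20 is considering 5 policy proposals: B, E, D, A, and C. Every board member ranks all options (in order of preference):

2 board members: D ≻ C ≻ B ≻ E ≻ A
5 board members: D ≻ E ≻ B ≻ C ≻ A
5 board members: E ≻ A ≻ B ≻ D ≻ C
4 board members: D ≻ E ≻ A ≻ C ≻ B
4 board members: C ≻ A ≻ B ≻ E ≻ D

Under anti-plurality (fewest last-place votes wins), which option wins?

Last-place votes: B 4, E 0, D 4, A 7, C 5.
E is ranked last by the fewest voters, so E wins.

E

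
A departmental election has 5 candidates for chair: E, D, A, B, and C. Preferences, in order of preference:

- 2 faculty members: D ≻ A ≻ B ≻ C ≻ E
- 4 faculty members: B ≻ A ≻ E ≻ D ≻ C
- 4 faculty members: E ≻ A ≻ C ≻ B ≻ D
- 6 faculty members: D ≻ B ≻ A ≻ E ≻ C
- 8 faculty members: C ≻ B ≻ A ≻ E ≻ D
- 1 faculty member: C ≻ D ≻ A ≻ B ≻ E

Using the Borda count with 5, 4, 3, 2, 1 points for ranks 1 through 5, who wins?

E: 2·1 + 4·3 + 4·5 + 6·2 + 8·2 + 1·1 = 63
D: 2·5 + 4·2 + 4·1 + 6·5 + 8·1 + 1·4 = 64
A: 2·4 + 4·4 + 4·4 + 6·3 + 8·3 + 1·3 = 85
B: 2·3 + 4·5 + 4·2 + 6·4 + 8·4 + 1·2 = 92
C: 2·2 + 4·1 + 4·3 + 6·1 + 8·5 + 1·5 = 71
B has the highest Borda score (92).

B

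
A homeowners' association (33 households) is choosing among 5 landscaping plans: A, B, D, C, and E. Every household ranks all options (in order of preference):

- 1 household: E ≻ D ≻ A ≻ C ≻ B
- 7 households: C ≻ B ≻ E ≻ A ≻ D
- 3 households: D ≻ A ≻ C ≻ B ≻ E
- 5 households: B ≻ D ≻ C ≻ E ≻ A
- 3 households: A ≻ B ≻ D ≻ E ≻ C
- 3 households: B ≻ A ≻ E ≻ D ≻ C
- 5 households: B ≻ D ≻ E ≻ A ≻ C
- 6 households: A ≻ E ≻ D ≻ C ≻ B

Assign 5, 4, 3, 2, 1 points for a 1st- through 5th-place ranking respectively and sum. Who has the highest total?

A: 1·3 + 7·2 + 3·4 + 5·1 + 3·5 + 3·4 + 5·2 + 6·5 = 101
B: 1·1 + 7·4 + 3·2 + 5·5 + 3·4 + 3·5 + 5·5 + 6·1 = 118
D: 1·4 + 7·1 + 3·5 + 5·4 + 3·3 + 3·2 + 5·4 + 6·3 = 99
C: 1·2 + 7·5 + 3·3 + 5·3 + 3·1 + 3·1 + 5·1 + 6·2 = 84
E: 1·5 + 7·3 + 3·1 + 5·2 + 3·2 + 3·3 + 5·3 + 6·4 = 93
B has the highest Borda score (118).

B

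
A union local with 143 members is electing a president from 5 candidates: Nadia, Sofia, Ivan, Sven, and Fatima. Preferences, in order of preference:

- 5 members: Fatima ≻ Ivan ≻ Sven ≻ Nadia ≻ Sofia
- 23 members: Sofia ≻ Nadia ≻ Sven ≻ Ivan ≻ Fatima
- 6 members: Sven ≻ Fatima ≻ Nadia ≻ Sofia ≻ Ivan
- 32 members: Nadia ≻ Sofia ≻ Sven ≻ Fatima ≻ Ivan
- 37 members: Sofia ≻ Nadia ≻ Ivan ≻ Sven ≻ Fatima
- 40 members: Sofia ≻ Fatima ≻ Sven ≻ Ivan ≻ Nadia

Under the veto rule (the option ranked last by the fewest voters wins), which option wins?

Sven

Last-place votes: Nadia 40, Sofia 5, Ivan 38, Sven 0, Fatima 60.
Sven is ranked last by the fewest voters, so Sven wins.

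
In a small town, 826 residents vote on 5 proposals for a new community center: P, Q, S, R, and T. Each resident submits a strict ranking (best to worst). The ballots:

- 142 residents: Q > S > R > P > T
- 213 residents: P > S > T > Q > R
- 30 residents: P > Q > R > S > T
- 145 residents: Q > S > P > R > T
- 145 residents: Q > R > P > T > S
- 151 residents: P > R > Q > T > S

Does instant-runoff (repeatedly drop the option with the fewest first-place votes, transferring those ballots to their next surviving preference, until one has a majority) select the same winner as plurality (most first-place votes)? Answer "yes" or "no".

yes

Instant-runoff — R1 P 394, Q 432, S 0, R 0, T 0 (Q winner). Winner: Q.
Plurality — first-place votes: P 394, Q 432, S 0, R 0, T 0. Winner: Q.
The two methods agree.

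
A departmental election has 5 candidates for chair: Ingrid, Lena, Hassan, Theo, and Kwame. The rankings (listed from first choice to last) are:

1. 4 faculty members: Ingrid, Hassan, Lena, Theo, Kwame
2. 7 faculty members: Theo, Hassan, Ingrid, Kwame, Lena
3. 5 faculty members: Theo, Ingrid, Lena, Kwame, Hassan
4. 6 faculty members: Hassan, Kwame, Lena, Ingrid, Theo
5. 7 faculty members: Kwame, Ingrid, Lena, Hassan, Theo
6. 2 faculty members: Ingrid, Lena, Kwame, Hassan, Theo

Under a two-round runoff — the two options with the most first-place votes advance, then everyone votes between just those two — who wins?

Theo

Round 1 first-place votes: Ingrid 6, Lena 0, Hassan 6, Theo 12, Kwame 7.
Theo and Kwame advance.
Runoff: Theo is preferred to Kwame by 16 voters; Kwame by 15.
Theo wins the runoff.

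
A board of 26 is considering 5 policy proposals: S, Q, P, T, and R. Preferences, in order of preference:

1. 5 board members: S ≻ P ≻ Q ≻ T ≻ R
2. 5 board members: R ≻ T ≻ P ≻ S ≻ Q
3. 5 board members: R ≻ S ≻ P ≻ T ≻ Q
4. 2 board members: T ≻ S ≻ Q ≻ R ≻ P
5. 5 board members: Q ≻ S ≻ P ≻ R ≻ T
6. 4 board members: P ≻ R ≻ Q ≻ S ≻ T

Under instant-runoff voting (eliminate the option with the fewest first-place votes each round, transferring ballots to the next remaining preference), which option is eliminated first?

T

Round 1: S 5, Q 5, P 4, T 2, R 10. Eliminate T.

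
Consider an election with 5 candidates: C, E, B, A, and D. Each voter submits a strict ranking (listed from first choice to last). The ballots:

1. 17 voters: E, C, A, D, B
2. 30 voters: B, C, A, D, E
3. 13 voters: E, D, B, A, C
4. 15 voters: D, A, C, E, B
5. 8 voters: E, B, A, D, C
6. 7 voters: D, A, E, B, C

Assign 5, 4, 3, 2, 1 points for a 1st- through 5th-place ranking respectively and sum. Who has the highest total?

A

C: 17·4 + 30·4 + 13·1 + 15·3 + 8·1 + 7·1 = 261
E: 17·5 + 30·1 + 13·5 + 15·2 + 8·5 + 7·3 = 271
B: 17·1 + 30·5 + 13·3 + 15·1 + 8·4 + 7·2 = 267
A: 17·3 + 30·3 + 13·2 + 15·4 + 8·3 + 7·4 = 279
D: 17·2 + 30·2 + 13·4 + 15·5 + 8·2 + 7·5 = 272
A has the highest Borda score (279).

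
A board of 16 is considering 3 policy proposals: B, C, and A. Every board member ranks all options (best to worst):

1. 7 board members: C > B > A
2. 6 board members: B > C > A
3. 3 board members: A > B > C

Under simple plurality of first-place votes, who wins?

C

First-place votes: B 6, C 7, A 3.
C has the most first-place votes.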